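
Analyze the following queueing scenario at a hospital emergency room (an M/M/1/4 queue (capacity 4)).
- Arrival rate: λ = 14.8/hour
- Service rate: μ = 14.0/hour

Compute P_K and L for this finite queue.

ρ = λ/μ = 14.8/14.0 = 1.05714
P₀ = (1-ρ)/(1-ρ^(K+1)) = (1-1.05714)/(1-1.05714^5) = -0.05714/-0.3203 = 0.1784
P_K = P₀×ρ^K = 0.1784 × 1.05714^4 = 0.1784 × 1.2489 = 0.2228
Blocking probability P_4 = 0.2228 (22.28%)
L = ρ[1 - (K+1)ρ^K + Kρ^(K+1)] / [(1-ρ)(1-ρ^(K+1))]
L = 1.05714 × (1 - 5×1.2489068 + 4×1.3202693) / ((1 - 1.05714) × (1 - 1.3202693)) = 2.1110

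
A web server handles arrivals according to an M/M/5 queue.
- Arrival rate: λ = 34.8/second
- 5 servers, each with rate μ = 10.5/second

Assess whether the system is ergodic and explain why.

Stability requires ρ = λ/(cμ) < 1
ρ = 34.8/(5 × 10.5) = 34.8/52.50 = 0.6629
Since 0.6629 < 1, the system is STABLE.
The servers are busy 66.29% of the time.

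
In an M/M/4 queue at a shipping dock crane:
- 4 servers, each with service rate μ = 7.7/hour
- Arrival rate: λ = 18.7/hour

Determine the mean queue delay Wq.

Traffic intensity: ρ = λ/(cμ) = 18.7/(4×7.7) = 0.6071
Since ρ = 0.6071 < 1, system is stable.
Offered load a = λ/μ = cρ = 18.7/7.7 = 2.4286
P₀ = [ Σₙ₌₀^3 aⁿ/n! + a^4/(4!(1-ρ)) ]⁻¹
Σ = a^0/0! + a^1/1! + a^2/2! + a^3/3! = 1.00000 + 2.42857 + 2.94898 + 2.38727 = 8.7648
a^4/(4!(1-ρ)) = 34.7859/(24 × 0.39286) = 3.6894
P₀ = 1/(8.7648 + 3.6894) = 0.08029
Lq = P₀·a^4·ρ / (4!(1-ρ)²) = 0.080294 × 34.7859 × 0.60714 / (24 × 0.15434) = 0.4578
Wq = Lq/λ = 0.4578/18.7 = 0.02448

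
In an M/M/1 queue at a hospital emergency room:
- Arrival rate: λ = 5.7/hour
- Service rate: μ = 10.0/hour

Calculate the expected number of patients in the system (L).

ρ = λ/μ = 5.7/10.0 = 0.5700
For M/M/1: L = λ/(μ-λ)
L = 5.7/(10.0-5.7) = 5.7/4.30
L = 1.3256 patients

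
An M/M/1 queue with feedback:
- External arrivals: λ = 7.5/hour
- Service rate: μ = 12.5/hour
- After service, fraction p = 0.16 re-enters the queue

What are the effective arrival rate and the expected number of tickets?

Effective arrival rate: λ_eff = λ/(1-p) = 7.5/(1-0.16) = 7.5/0.84 = 8.92857
ρ = λ_eff/μ = 8.92857/12.5 = 0.714286
L = ρ/(1-ρ) = 0.714286/(1-0.714286) = 2.5000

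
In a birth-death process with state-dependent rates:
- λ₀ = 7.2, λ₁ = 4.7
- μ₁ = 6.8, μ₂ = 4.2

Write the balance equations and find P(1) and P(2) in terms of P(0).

Balance equations:
State 0: λ₀P₀ = μ₁P₁ → P₁ = (λ₀/μ₁)P₀ = (7.2/6.8)P₀ = 1.0588P₀
State 1: P₂ = (λ₀λ₁)/(μ₁μ₂)P₀ = (7.2×4.7)/(6.8×4.2)P₀ = 1.1849P₀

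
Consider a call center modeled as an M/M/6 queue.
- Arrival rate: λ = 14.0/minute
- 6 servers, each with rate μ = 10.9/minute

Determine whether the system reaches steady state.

Stability requires ρ = λ/(cμ) < 1
ρ = 14.0/(6 × 10.9) = 14.0/65.40 = 0.2141
Since 0.2141 < 1, the system is STABLE.
The servers are busy 21.41% of the time.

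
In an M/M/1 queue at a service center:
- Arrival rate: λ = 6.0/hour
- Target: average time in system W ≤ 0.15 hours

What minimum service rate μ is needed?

For M/M/1: W = 1/(μ-λ)
Need W ≤ 0.15, so 1/(μ-λ) ≤ 0.15
μ - λ ≥ 1/0.15 = 6.6667
μ ≥ 6.0 + 6.6667 = 12.6667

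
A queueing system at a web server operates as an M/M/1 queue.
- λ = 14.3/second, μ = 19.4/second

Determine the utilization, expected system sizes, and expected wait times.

Step 1: ρ = λ/μ = 14.3/19.4 = 0.7371
Step 2: L = λ/(μ-λ) = 14.3/5.10 = 2.8039
Step 3: Lq = λ²/(μ(μ-λ)) = 204.49/(19.4×5.10) = 2.0668
Step 4: W = 1/(μ-λ) = 1/5.10 = 0.19608
Step 5: Wq = λ/(μ(μ-λ)) = 14.3/(19.4×5.10) = 0.1445
Step 6: P(0) = 1-ρ = 0.2629
Verify: L = λW = 14.3×0.19608 = 2.8039 ✔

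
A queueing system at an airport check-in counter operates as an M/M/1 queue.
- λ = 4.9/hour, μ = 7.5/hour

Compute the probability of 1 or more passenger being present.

ρ = λ/μ = 4.9/7.5 = 0.6533
P(N ≥ n) = ρⁿ
P(N ≥ 1) = 0.6533^1
P(N ≥ 1) = 0.6533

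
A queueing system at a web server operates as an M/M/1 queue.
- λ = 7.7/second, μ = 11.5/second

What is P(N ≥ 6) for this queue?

ρ = λ/μ = 7.7/11.5 = 0.66957
P(N ≥ n) = ρⁿ
P(N ≥ 6) = 0.66957^6
P(N ≥ 6) = 0.09011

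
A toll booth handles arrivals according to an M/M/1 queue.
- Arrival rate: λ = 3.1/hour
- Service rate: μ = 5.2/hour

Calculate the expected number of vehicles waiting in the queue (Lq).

ρ = λ/μ = 3.1/5.2 = 0.5962
For M/M/1: Lq = λ²/(μ(μ-λ))
Lq = 9.61/(5.2 × 2.10)
Lq = 0.8800 vehicles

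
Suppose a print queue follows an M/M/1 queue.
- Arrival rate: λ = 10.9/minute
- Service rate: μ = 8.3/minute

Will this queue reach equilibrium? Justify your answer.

Stability requires ρ = λ/(cμ) < 1
ρ = 10.9/(1 × 8.3) = 10.9/8.30 = 1.3133
Since 1.3133 ≥ 1, the system is UNSTABLE.
Queue grows without bound. Need μ > λ = 10.9.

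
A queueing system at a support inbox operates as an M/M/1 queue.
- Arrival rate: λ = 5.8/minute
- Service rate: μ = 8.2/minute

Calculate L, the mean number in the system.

ρ = λ/μ = 5.8/8.2 = 0.7073
For M/M/1: L = λ/(μ-λ)
L = 5.8/(8.2-5.8) = 5.8/2.40
L = 2.4167 emails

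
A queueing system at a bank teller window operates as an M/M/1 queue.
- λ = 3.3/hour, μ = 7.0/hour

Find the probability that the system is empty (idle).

ρ = λ/μ = 3.3/7.0 = 0.4714
P(0) = 1 - ρ = 1 - 0.4714 = 0.5286
The server is idle 52.86% of the time.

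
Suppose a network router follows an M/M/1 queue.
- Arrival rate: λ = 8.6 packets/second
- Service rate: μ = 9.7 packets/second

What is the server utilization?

Server utilization: ρ = λ/μ
ρ = 8.6/9.7 = 0.8866
The server is busy 88.66% of the time.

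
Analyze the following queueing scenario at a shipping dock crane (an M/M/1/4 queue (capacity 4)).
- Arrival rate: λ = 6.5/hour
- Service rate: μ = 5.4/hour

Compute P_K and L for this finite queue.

ρ = λ/μ = 6.5/5.4 = 1.2037
P₀ = (1-ρ)/(1-ρ^(K+1)) = (1-1.2037)/(1-1.2037^5) = -0.2037/-1.5269 = 0.1334
P_K = P₀×ρ^K = 0.13341 × 1.2037^4 = 0.13341 × 2.0993 = 0.2801
Blocking probability P_4 = 0.2801 (28.01%)
L = ρ[1 - (K+1)ρ^K + Kρ^(K+1)] / [(1-ρ)(1-ρ^(K+1))]
L = 1.2037 × (1 - 5×2.099293 + 4×2.526919) / ((1 - 1.2037) × (1 - 2.526919)) = 2.3654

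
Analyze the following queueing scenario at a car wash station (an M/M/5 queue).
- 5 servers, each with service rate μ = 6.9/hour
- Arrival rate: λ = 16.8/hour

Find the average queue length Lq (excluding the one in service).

Traffic intensity: ρ = λ/(cμ) = 16.8/(5×6.9) = 0.4870
Since ρ = 0.4870 < 1, system is stable.
Offered load a = λ/μ = cρ = 16.8/6.9 = 2.4348
P₀ = [ Σₙ₌₀^4 aⁿ/n! + a^5/(5!(1-ρ)) ]⁻¹
Σ = a^0/0! + a^1/1! + a^2/2! + a^3/3! + a^4/4! = 1.0000 + 2.4348 + 2.9641 + 2.4056 + 1.4643 = 10.2688
a^5/(5!(1-ρ)) = 85.5659/(120 × 0.513043) = 1.3898
P₀ = 1/(10.2688 + 1.3898) = 0.08577
Lq = P₀·a^5·ρ / (5!(1-ρ)²) = 0.0857733 × 85.5659 × 0.486957 / (120 × 0.263214) = 0.1131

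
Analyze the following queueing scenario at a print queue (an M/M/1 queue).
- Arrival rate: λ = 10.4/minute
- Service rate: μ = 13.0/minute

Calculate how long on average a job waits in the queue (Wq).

First, compute utilization: ρ = λ/μ = 10.4/13.0 = 0.8000
For M/M/1: Wq = λ/(μ(μ-λ))
Wq = 10.4/(13.0 × (13.0-10.4))
Wq = 10.4/(13.0 × 2.60)
Wq = 0.3077 minutes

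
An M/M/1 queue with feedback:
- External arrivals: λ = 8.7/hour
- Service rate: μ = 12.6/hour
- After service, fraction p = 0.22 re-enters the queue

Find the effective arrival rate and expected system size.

Effective arrival rate: λ_eff = λ/(1-p) = 8.7/(1-0.22) = 8.7/0.78 = 11.15385
ρ = λ_eff/μ = 11.15385/12.6 = 0.885226
L = ρ/(1-ρ) = 0.885226/(1-0.885226) = 7.7128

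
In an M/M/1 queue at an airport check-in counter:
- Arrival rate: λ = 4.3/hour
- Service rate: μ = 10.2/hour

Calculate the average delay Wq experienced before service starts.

First, compute utilization: ρ = λ/μ = 4.3/10.2 = 0.4216
For M/M/1: Wq = λ/(μ(μ-λ))
Wq = 4.3/(10.2 × (10.2-4.3))
Wq = 4.3/(10.2 × 5.90)
Wq = 0.07145 hours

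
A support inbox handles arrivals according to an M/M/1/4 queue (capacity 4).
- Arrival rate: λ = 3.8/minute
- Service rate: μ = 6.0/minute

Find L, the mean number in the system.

ρ = λ/μ = 3.8/6.0 = 0.63333
P₀ = (1-ρ)/(1-ρ^(K+1)) = (1-0.63333)/(1-0.63333^5) = 0.3667/0.8981 = 0.4083
P_K = P₀×ρ^K = 0.40827 × 0.63333^4 = 0.40827 × 0.16089 = 0.06569
L = ρ[1 - (K+1)ρ^K + Kρ^(K+1)] / [(1-ρ)(1-ρ^(K+1))]
L = 0.63333 × (1 - 5×0.160887 + 4×0.101894) / ((1 - 0.63333) × (1 - 0.101894)) = 1.1600 emails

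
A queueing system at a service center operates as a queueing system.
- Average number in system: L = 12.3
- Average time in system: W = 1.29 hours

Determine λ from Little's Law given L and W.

Little's Law: L = λW, so λ = L/W
λ = 12.3/1.29 = 9.5349 customers/hour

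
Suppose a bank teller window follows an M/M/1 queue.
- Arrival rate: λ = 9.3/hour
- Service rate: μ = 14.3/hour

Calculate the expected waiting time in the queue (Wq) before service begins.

First, compute utilization: ρ = λ/μ = 9.3/14.3 = 0.6503
For M/M/1: Wq = λ/(μ(μ-λ))
Wq = 9.3/(14.3 × (14.3-9.3))
Wq = 9.3/(14.3 × 5.00)
Wq = 0.1301 hours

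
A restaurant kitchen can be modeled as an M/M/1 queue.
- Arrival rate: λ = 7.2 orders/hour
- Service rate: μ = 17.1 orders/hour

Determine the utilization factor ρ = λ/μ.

Server utilization: ρ = λ/μ
ρ = 7.2/17.1 = 0.4211
The server is busy 42.11% of the time.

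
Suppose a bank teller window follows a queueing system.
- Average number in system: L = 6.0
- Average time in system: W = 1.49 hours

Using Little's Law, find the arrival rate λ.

Little's Law: L = λW, so λ = L/W
λ = 6.0/1.49 = 4.0268 transactions/hour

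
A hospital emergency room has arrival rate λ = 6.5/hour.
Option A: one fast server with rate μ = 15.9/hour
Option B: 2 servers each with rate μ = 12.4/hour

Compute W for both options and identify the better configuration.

Option A: single server μ = 15.9 (M/M/1)
  ρ_A = 6.5/15.9 = 0.4088
  W_A = 1/(μ-λ) = 1/(15.9-6.5) = 1/9.40 = 0.1064

Option B: 2 servers μ = 12.4 (M/M/2)
  ρ_B = λ/(cμ) = 6.5/(2×12.4) = 0.2621
  Offered load a = λ/μ = cρ = 6.5/12.4 = 0.5242
  P₀ = [ Σₙ₌₀^1 aⁿ/n! + a^2/(2!(1-ρ)) ]⁻¹
  Σ = a^0/0! + a^1/1! = 1.0000 + 0.5242 = 1.5242
  a^2/(2!(1-ρ)) = 0.2748/(2 × 0.7379) = 0.1862
  P₀ = 1/(1.5242 + 0.1862) = 0.5847
  Lq = P₀·a^2·ρ / (2!(1-ρ)²) = 0.5847 × 0.2748 × 0.2621 / (2 × 0.5445) = 0.03867
  Wq_B = Lq/λ = 0.038665/6.5 = 0.0059485
  W_B = Wq_B + 1/μ = 0.0059485 + 0.080645 = 0.08659

Since W_B = 0.08659 < W_A = 0.1064, Option B (multiple servers) has the shorter time in system.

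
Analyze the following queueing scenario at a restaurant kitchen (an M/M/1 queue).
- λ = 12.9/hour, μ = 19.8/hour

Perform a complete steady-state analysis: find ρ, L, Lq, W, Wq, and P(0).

Step 1: ρ = λ/μ = 12.9/19.8 = 0.6515
Step 2: L = λ/(μ-λ) = 12.9/6.90 = 1.8696
Step 3: Lq = λ²/(μ(μ-λ)) = 166.41/(19.8×6.90) = 1.2181
Step 4: W = 1/(μ-λ) = 1/6.90 = 0.14493
Step 5: Wq = λ/(μ(μ-λ)) = 12.9/(19.8×6.90) = 0.09442
Step 6: P(0) = 1-ρ = 0.3485
Verify: L = λW = 12.9×0.14493 = 1.8696 ✔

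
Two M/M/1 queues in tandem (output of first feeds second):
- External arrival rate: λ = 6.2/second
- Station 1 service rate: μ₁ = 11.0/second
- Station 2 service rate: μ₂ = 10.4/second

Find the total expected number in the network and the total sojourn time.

By Jackson's theorem, each station behaves as independent M/M/1.
Station 1: ρ₁ = 6.2/11.0 = 0.5636, L₁ = ρ₁/(1-ρ₁) = λ/(μ₁-λ) = 6.2/4.80 = 1.2917
Station 2: ρ₂ = 6.2/10.4 = 0.5962, L₂ = ρ₂/(1-ρ₂) = λ/(μ₂-λ) = 6.2/4.20 = 1.4762
Total: L = L₁ + L₂ = 1.2917 + 1.4762 = 2.7679
W = L/λ = 2.7679/6.2 = 0.4464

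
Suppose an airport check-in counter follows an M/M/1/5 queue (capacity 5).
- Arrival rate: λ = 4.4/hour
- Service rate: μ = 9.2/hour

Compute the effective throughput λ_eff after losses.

ρ = λ/μ = 4.4/9.2 = 0.47826
P₀ = (1-ρ)/(1-ρ^(K+1)) = (1-0.47826)/(1-0.47826^6) = 0.52174/0.98803 = 0.5281
P_K = P₀×ρ^K = 0.5281 × 0.47826^5 = 0.5281 × 0.02502 = 0.01321
λ_eff = λ(1-P_K) = 4.4 × (1 - 0.01321) = 4.4 × 0.9868 = 4.3419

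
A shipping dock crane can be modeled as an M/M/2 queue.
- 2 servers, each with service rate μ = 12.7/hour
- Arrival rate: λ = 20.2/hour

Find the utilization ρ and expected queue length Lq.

Traffic intensity: ρ = λ/(cμ) = 20.2/(2×12.7) = 0.7953
Since ρ = 0.7953 < 1, system is stable.
Offered load a = λ/μ = cρ = 20.2/12.7 = 1.5906
P₀ = [ Σₙ₌₀^1 aⁿ/n! + a^2/(2!(1-ρ)) ]⁻¹
Σ = a^0/0! + a^1/1! = 1.0000 + 1.5906 = 2.5906
a^2/(2!(1-ρ)) = 2.52985/(2 × 0.204724) = 6.1787
P₀ = 1/(2.5906 + 6.1787) = 0.1140
Lq = P₀·a^2·ρ / (2!(1-ρ)²) = 0.114035 × 2.52985 × 0.795276 / (2 × 0.0419121) = 2.7370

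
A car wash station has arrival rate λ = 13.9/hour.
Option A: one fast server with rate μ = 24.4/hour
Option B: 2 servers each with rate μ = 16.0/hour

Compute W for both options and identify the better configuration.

Option A: single server μ = 24.4 (M/M/1)
  ρ_A = 13.9/24.4 = 0.5697
  W_A = 1/(μ-λ) = 1/(24.4-13.9) = 1/10.50 = 0.09524

Option B: 2 servers μ = 16.0 (M/M/2)
  ρ_B = λ/(cμ) = 13.9/(2×16.0) = 0.4344
  Offered load a = λ/μ = cρ = 13.9/16.0 = 0.8688
  P₀ = [ Σₙ₌₀^1 aⁿ/n! + a^2/(2!(1-ρ)) ]⁻¹
  Σ = a^0/0! + a^1/1! = 1.0000 + 0.86875 = 1.8687
  a^2/(2!(1-ρ)) = 0.7547/(2 × 0.5656) = 0.6672
  P₀ = 1/(1.8687 + 0.6672) = 0.3943
  Lq = P₀·a^2·ρ / (2!(1-ρ)²) = 0.3943 × 0.7547 × 0.4344 / (2 × 0.3199) = 0.2020
  Wq_B = Lq/λ = 0.20204/13.9 = 0.01454
  W_B = Wq_B + 1/μ = 0.01454 + 0.06250 = 0.07704

Since W_B = 0.07704 < W_A = 0.09524, Option B (multiple servers) has the shorter time in system.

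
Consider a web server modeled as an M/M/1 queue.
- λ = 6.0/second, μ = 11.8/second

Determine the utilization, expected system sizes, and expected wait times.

Step 1: ρ = λ/μ = 6.0/11.8 = 0.5085
Step 2: L = λ/(μ-λ) = 6.0/5.80 = 1.0345
Step 3: Lq = λ²/(μ(μ-λ)) = 36.00/(11.8×5.80) = 0.5260
Step 4: W = 1/(μ-λ) = 1/5.80 = 0.17241
Step 5: Wq = λ/(μ(μ-λ)) = 6.0/(11.8×5.80) = 0.08767
Step 6: P(0) = 1-ρ = 0.4915
Verify: L = λW = 6.0×0.17241 = 1.0345 ✔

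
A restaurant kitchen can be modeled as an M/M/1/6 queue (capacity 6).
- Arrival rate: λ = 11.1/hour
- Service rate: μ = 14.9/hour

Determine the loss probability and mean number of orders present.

ρ = λ/μ = 11.1/14.9 = 0.744966
P₀ = (1-ρ)/(1-ρ^(K+1)) = (1-0.744966)/(1-0.744966^7) = 0.2550/0.8727 = 0.2922
P_K = P₀×ρ^K = 0.29225 × 0.744966^6 = 0.29225 × 0.17093 = 0.04995
Blocking probability P_6 = 0.04995 (5.00%)
L = ρ[1 - (K+1)ρ^K + Kρ^(K+1)] / [(1-ρ)(1-ρ^(K+1))]
L = 0.744966 × (1 - 7×0.170930 + 6×0.127337) / ((1 - 0.744966) × (1 - 0.127337)) = 1.8996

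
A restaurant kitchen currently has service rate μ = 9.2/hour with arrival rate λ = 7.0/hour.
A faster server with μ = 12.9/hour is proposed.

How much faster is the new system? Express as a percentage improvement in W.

System 1: ρ₁ = 7.0/9.2 = 0.7609, W₁ = 1/(9.2-7.0) = 0.4545
System 2: ρ₂ = 7.0/12.9 = 0.5426, W₂ = 1/(12.9-7.0) = 0.1695
Improvement: (W₁-W₂)/W₁ = (0.4545-0.1695)/0.4545 = 62.71%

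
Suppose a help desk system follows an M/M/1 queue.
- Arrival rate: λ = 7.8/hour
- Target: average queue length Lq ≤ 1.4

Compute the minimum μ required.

For M/M/1: Lq = λ²/(μ(μ-λ))
Need Lq ≤ 1.4, i.e. μ(μ-λ) ≥ λ²/1.4
μ² - 7.8μ - 60.84/1.4 ≥ 0  →  μ² - 7.8μ - 43.457143 ≥ 0
Quadratic formula (positive root): μ = [λ + √(λ² + 4×43.457143)]/2
Discriminant: 60.84 + 4×43.457143 = 234.66857, √234.66857 = 15.318896
μ ≥ (7.8 + 15.318896)/2 = 11.5594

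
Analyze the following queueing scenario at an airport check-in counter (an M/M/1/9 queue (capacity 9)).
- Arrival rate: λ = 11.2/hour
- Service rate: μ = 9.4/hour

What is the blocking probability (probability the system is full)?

ρ = λ/μ = 11.2/9.4 = 1.19149
P₀ = (1-ρ)/(1-ρ^(K+1)) = (1-1.19149)/(1-1.19149^10) = -0.1915/-4.7664 = 0.04018
P_K = P₀×ρ^K = 0.040175 × 1.19149^9 = 0.040175 × 4.8396 = 0.1944
Blocking probability = 19.44%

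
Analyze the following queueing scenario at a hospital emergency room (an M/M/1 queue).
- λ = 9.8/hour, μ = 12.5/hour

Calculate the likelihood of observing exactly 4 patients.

ρ = λ/μ = 9.8/12.5 = 0.7840
P(n) = (1-ρ)ρⁿ
P(4) = (1-0.7840) × 0.7840^4
P(4) = 0.216000 × 0.377802
P(4) = 0.08161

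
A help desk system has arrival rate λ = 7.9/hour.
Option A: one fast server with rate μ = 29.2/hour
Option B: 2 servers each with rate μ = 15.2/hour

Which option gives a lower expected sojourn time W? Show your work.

Option A: single server μ = 29.2 (M/M/1)
  ρ_A = 7.9/29.2 = 0.2705
  W_A = 1/(μ-λ) = 1/(29.2-7.9) = 1/21.30 = 0.04695

Option B: 2 servers μ = 15.2 (M/M/2)
  ρ_B = λ/(cμ) = 7.9/(2×15.2) = 0.2599
  Offered load a = λ/μ = cρ = 7.9/15.2 = 0.5197
  P₀ = [ Σₙ₌₀^1 aⁿ/n! + a^2/(2!(1-ρ)) ]⁻¹
  Σ = a^0/0! + a^1/1! = 1.0000 + 0.5197 = 1.5197
  a^2/(2!(1-ρ)) = 0.2701/(2 × 0.7401) = 0.1825
  P₀ = 1/(1.5197 + 0.1825) = 0.5875
  Lq = P₀·a^2·ρ / (2!(1-ρ)²) = 0.5875 × 0.2701 × 0.2599 / (2 × 0.5478) = 0.03764
  Wq_B = Lq/λ = 0.03764/7.9 = 0.0047646
  W_B = Wq_B + 1/μ = 0.0047646 + 0.065789 = 0.07055

Since W_A = 0.04695 < W_B = 0.07055, Option A (single fast server) has the shorter time in system.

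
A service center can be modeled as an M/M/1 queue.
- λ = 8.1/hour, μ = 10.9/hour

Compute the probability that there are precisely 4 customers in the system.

ρ = λ/μ = 8.1/10.9 = 0.74312
P(n) = (1-ρ)ρⁿ
P(4) = (1-0.74312) × 0.74312^4
P(4) = 0.25688 × 0.30496
P(4) = 0.07834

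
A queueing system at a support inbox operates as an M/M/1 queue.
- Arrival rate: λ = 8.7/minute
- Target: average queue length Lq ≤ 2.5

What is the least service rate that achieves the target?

For M/M/1: Lq = λ²/(μ(μ-λ))
Need Lq ≤ 2.5, i.e. μ(μ-λ) ≥ λ²/2.5
μ² - 8.7μ - 75.69/2.5 ≥ 0  →  μ² - 8.7μ - 30.2760 ≥ 0
Quadratic formula (positive root): μ = [λ + √(λ² + 4×30.2760)]/2
Discriminant: 75.69 + 4×30.2760 = 196.7940, √196.7940 = 14.02833
μ ≥ (8.7 + 14.02833)/2 = 11.3642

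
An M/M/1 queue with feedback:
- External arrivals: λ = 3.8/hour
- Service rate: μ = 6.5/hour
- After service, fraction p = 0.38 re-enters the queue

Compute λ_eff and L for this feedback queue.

Effective arrival rate: λ_eff = λ/(1-p) = 3.8/(1-0.38) = 3.8/0.62 = 6.12903
ρ = λ_eff/μ = 6.12903/6.5 = 0.942928
L = ρ/(1-ρ) = 0.942928/(1-0.942928) = 16.5217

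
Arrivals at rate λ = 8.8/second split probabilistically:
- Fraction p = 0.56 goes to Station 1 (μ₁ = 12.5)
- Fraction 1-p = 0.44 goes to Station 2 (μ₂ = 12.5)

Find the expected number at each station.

Effective rates: λ₁ = 8.8×0.56 = 4.928, λ₂ = 8.8×0.44 = 3.872
Station 1: ρ₁ = 4.928/12.5 = 0.39424, L₁ = ρ₁/(1-ρ₁) = 0.39424/(1-0.39424) = 0.6508
Station 2: ρ₂ = 3.872/12.5 = 0.30976, L₂ = ρ₂/(1-ρ₂) = 0.30976/(1-0.30976) = 0.4488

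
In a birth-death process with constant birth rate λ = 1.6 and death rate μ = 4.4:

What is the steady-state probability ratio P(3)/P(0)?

For constant rates: P(n)/P(0) = (λ/μ)^n
P(3)/P(0) = (1.6/4.4)^3 = 0.363636^3 = 0.04808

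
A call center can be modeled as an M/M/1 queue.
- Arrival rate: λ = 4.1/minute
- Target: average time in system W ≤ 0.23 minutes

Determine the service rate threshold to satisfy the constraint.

For M/M/1: W = 1/(μ-λ)
Need W ≤ 0.23, so 1/(μ-λ) ≤ 0.23
μ - λ ≥ 1/0.23 = 4.3478
μ ≥ 4.1 + 4.3478 = 8.4478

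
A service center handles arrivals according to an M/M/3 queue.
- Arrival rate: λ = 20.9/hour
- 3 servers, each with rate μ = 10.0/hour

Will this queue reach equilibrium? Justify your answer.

Stability requires ρ = λ/(cμ) < 1
ρ = 20.9/(3 × 10.0) = 20.9/30.00 = 0.6967
Since 0.6967 < 1, the system is STABLE.
The servers are busy 69.67% of the time.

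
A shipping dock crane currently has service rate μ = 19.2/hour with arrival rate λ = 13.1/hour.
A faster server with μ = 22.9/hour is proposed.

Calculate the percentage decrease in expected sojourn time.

System 1: ρ₁ = 13.1/19.2 = 0.6823, W₁ = 1/(19.2-13.1) = 0.1639344
System 2: ρ₂ = 13.1/22.9 = 0.5721, W₂ = 1/(22.9-13.1) = 0.1020408
Improvement: (W₁-W₂)/W₁ = (0.1639344-0.1020408)/0.1639344 = 37.76%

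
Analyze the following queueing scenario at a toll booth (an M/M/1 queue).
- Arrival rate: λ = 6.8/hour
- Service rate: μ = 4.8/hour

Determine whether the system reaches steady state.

Stability requires ρ = λ/(cμ) < 1
ρ = 6.8/(1 × 4.8) = 6.8/4.80 = 1.4167
Since 1.4167 ≥ 1, the system is UNSTABLE.
Queue grows without bound. Need μ > λ = 6.8.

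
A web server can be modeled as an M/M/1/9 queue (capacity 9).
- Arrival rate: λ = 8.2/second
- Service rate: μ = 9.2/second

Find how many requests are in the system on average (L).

ρ = λ/μ = 8.2/9.2 = 0.8913
P₀ = (1-ρ)/(1-ρ^(K+1)) = (1-0.8913)/(1-0.8913^10) = 0.1087/0.6836 = 0.1590
P_K = P₀×ρ^K = 0.15901 × 0.8913^9 = 0.15901 × 0.35499 = 0.05645
L = ρ[1 - (K+1)ρ^K + Kρ^(K+1)] / [(1-ρ)(1-ρ^(K+1))]
L = 0.8913 × (1 - 10×0.354989 + 9×0.316402) / ((1 - 0.8913) × (1 - 0.316402)) = 3.5712 requests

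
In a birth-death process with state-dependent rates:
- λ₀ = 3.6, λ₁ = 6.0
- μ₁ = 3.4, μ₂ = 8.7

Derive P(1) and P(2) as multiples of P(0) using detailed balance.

Balance equations:
State 0: λ₀P₀ = μ₁P₁ → P₁ = (λ₀/μ₁)P₀ = (3.6/3.4)P₀ = 1.0588P₀
State 1: P₂ = (λ₀λ₁)/(μ₁μ₂)P₀ = (3.6×6.0)/(3.4×8.7)P₀ = 0.7302P₀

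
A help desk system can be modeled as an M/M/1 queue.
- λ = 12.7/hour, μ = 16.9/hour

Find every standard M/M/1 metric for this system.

Step 1: ρ = λ/μ = 12.7/16.9 = 0.7515
Step 2: L = λ/(μ-λ) = 12.7/4.20 = 3.0238
Step 3: Lq = λ²/(μ(μ-λ)) = 161.29/(16.9×4.20) = 2.2723
Step 4: W = 1/(μ-λ) = 1/4.20 = 0.238095
Step 5: Wq = λ/(μ(μ-λ)) = 12.7/(16.9×4.20) = 0.1789
Step 6: P(0) = 1-ρ = 0.2485
Verify: L = λW = 12.7×0.238095 = 3.0238 ✔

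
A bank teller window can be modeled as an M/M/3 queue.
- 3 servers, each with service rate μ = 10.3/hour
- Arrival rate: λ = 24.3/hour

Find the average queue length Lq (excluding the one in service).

Traffic intensity: ρ = λ/(cμ) = 24.3/(3×10.3) = 0.7864
Since ρ = 0.7864 < 1, system is stable.
Offered load a = λ/μ = cρ = 24.3/10.3 = 2.3592
P₀ = [ Σₙ₌₀^2 aⁿ/n! + a^3/(3!(1-ρ)) ]⁻¹
Σ = a^0/0! + a^1/1! + a^2/2! = 1.0000 + 2.3592 + 2.7830 = 6.1422
a^3/(3!(1-ρ)) = 13.1313/(6 × 0.213592) = 10.2464
P₀ = 1/(6.1422 + 10.2464) = 0.06102
Lq = P₀·a^3·ρ / (3!(1-ρ)²) = 0.061018 × 13.1313 × 0.78641 / (6 × 0.045622) = 2.3019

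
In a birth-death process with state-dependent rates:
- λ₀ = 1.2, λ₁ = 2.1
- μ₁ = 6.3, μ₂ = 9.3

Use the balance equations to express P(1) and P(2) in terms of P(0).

Balance equations:
State 0: λ₀P₀ = μ₁P₁ → P₁ = (λ₀/μ₁)P₀ = (1.2/6.3)P₀ = 0.1905P₀
State 1: P₂ = (λ₀λ₁)/(μ₁μ₂)P₀ = (1.2×2.1)/(6.3×9.3)P₀ = 0.04301P₀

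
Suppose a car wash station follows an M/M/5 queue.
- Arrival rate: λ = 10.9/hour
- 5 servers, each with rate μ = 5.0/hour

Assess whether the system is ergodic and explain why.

Stability requires ρ = λ/(cμ) < 1
ρ = 10.9/(5 × 5.0) = 10.9/25.00 = 0.4360
Since 0.4360 < 1, the system is STABLE.
The servers are busy 43.60% of the time.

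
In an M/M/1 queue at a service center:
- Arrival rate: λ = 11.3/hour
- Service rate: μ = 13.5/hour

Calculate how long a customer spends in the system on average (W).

First, compute utilization: ρ = λ/μ = 11.3/13.5 = 0.8370
For M/M/1: W = 1/(μ-λ)
W = 1/(13.5-11.3) = 1/2.20
W = 0.4545 hours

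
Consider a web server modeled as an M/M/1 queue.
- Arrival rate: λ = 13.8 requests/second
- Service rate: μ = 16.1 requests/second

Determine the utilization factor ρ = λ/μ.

Server utilization: ρ = λ/μ
ρ = 13.8/16.1 = 0.8571
The server is busy 85.71% of the time.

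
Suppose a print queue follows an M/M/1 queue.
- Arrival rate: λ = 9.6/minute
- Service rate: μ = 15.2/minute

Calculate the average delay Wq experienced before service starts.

First, compute utilization: ρ = λ/μ = 9.6/15.2 = 0.6316
For M/M/1: Wq = λ/(μ(μ-λ))
Wq = 9.6/(15.2 × (15.2-9.6))
Wq = 9.6/(15.2 × 5.60)
Wq = 0.1128 minutes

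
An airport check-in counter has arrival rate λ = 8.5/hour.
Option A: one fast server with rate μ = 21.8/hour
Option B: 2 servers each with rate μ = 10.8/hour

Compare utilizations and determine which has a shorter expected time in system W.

Option A: single server μ = 21.8 (M/M/1)
  ρ_A = 8.5/21.8 = 0.3899
  W_A = 1/(μ-λ) = 1/(21.8-8.5) = 1/13.30 = 0.07519

Option B: 2 servers μ = 10.8 (M/M/2)
  ρ_B = λ/(cμ) = 8.5/(2×10.8) = 0.3935
  Offered load a = λ/μ = cρ = 8.5/10.8 = 0.7870
  P₀ = [ Σₙ₌₀^1 aⁿ/n! + a^2/(2!(1-ρ)) ]⁻¹
  Σ = a^0/0! + a^1/1! = 1.0000 + 0.7870 = 1.7870
  a^2/(2!(1-ρ)) = 0.61943/(2 × 0.60648) = 0.5107
  P₀ = 1/(1.7870 + 0.5107) = 0.4352
  Lq = P₀·a^2·ρ / (2!(1-ρ)²) = 0.4352 × 0.6194 × 0.3935 / (2 × 0.3678) = 0.1442
  Wq_B = Lq/λ = 0.14421/8.5 = 0.01697
  W_B = Wq_B + 1/μ = 0.01697 + 0.09259 = 0.1096

Since W_A = 0.07519 < W_B = 0.1096, Option A (single fast server) has the shorter time in system.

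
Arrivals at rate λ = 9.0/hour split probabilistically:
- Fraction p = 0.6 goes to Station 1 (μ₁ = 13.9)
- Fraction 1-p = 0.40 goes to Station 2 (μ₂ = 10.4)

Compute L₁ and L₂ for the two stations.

Effective rates: λ₁ = 9.0×0.6 = 5.4, λ₂ = 9.0×0.40 = 3.6
Station 1: ρ₁ = 5.4/13.9 = 0.3885, L₁ = ρ₁/(1-ρ₁) = 0.3885/(1-0.3885) = 0.6353
Station 2: ρ₂ = 3.6/10.4 = 0.34615, L₂ = ρ₂/(1-ρ₂) = 0.34615/(1-0.34615) = 0.5294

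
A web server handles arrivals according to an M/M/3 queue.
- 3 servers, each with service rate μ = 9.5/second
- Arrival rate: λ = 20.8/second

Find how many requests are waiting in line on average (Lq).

Traffic intensity: ρ = λ/(cμ) = 20.8/(3×9.5) = 0.7298
Since ρ = 0.7298 < 1, system is stable.
Offered load a = λ/μ = cρ = 20.8/9.5 = 2.1895
P₀ = [ Σₙ₌₀^2 aⁿ/n! + a^3/(3!(1-ρ)) ]⁻¹
Σ = a^0/0! + a^1/1! + a^2/2! = 1.0000 + 2.1895 + 2.3969 = 5.5864
a^3/(3!(1-ρ)) = 10.49589/(6 × 0.2701754) = 6.4747
P₀ = 1/(5.5864 + 6.4747) = 0.08291
Lq = P₀·a^3·ρ / (3!(1-ρ)²) = 0.082911 × 10.4959 × 0.72982 / (6 × 0.072995) = 1.4501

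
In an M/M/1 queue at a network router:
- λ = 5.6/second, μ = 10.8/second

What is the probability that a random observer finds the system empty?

ρ = λ/μ = 5.6/10.8 = 0.5185
P(0) = 1 - ρ = 1 - 0.5185 = 0.4815
The server is idle 48.15% of the time.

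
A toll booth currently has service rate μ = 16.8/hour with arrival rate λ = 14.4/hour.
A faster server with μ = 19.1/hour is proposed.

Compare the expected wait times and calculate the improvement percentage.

System 1: ρ₁ = 14.4/16.8 = 0.8571, W₁ = 1/(16.8-14.4) = 0.41667
System 2: ρ₂ = 14.4/19.1 = 0.7539, W₂ = 1/(19.1-14.4) = 0.21277
Improvement: (W₁-W₂)/W₁ = (0.41667-0.21277)/0.41667 = 48.94%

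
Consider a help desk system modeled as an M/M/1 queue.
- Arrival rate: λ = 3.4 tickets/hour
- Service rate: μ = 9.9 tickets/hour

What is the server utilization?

Server utilization: ρ = λ/μ
ρ = 3.4/9.9 = 0.3434
The server is busy 34.34% of the time.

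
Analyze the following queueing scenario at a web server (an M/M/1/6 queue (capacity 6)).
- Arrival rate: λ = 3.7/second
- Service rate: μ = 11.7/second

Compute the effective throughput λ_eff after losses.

ρ = λ/μ = 3.7/11.7 = 0.31624
P₀ = (1-ρ)/(1-ρ^(K+1)) = (1-0.31624)/(1-0.31624^7) = 0.6838/0.9997 = 0.6840
P_K = P₀×ρ^K = 0.68398 × 0.31624^6 = 0.68398 × 0.0010002 = 0.0006841
λ_eff = λ(1-P_K) = 3.7 × (1 - 0.0006841) = 3.7 × 0.99932 = 3.6975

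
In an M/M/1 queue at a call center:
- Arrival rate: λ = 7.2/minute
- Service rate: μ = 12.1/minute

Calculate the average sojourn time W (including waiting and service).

First, compute utilization: ρ = λ/μ = 7.2/12.1 = 0.5950
For M/M/1: W = 1/(μ-λ)
W = 1/(12.1-7.2) = 1/4.90
W = 0.2041 minutes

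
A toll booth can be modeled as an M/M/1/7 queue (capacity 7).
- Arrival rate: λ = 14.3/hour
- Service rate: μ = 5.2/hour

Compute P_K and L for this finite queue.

ρ = λ/μ = 14.3/5.2 = 2.7500
P₀ = (1-ρ)/(1-ρ^(K+1)) = (1-2.7500)/(1-2.7500^8) = -1.7500/-3269.8569 = 0.0005352
P_K = P₀×ρ^K = 0.0005352 × 2.7500^7 = 0.0005352 × 1189.4025 = 0.6366
Blocking probability P_7 = 0.6366 (63.66%)
L = ρ[1 - (K+1)ρ^K + Kρ^(K+1)] / [(1-ρ)(1-ρ^(K+1))]
L = 2.7500 × (1 - 8×1189.4025 + 7×3270.8569) / ((1 - 2.7500) × (1 - 3270.8569)) = 6.4310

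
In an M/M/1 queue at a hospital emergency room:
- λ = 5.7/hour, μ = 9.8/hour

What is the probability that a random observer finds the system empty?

ρ = λ/μ = 5.7/9.8 = 0.5816
P(0) = 1 - ρ = 1 - 0.5816 = 0.4184
The server is idle 41.84% of the time.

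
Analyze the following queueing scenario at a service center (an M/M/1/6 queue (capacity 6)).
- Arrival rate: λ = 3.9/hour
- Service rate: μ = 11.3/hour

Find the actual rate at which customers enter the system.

ρ = λ/μ = 3.9/11.3 = 0.345133
P₀ = (1-ρ)/(1-ρ^(K+1)) = (1-0.345133)/(1-0.345133^7) = 0.654867/0.999417 = 0.6552
P_K = P₀×ρ^K = 0.6552 × 0.345133^6 = 0.6552 × 0.001690 = 0.001107
λ_eff = λ(1-P_K) = 3.9 × (1 - 0.001107) = 3.9 × 0.9989 = 3.8957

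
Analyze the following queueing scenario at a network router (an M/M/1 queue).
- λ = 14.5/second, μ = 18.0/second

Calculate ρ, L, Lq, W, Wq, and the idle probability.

Step 1: ρ = λ/μ = 14.5/18.0 = 0.8056
Step 2: L = λ/(μ-λ) = 14.5/3.50 = 4.1429
Step 3: Lq = λ²/(μ(μ-λ)) = 210.25/(18.0×3.50) = 3.3373
Step 4: W = 1/(μ-λ) = 1/3.50 = 0.285714
Step 5: Wq = λ/(μ(μ-λ)) = 14.5/(18.0×3.50) = 0.2302
Step 6: P(0) = 1-ρ = 0.1944
Verify: L = λW = 14.5×0.285714 = 4.1429 ✔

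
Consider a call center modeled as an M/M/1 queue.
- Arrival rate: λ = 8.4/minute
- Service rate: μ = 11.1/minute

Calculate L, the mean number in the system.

ρ = λ/μ = 8.4/11.1 = 0.7568
For M/M/1: L = λ/(μ-λ)
L = 8.4/(11.1-8.4) = 8.4/2.70
L = 3.1111 calls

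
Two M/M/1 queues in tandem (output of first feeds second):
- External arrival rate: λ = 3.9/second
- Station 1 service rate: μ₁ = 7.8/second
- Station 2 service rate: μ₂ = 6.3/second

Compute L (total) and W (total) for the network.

By Jackson's theorem, each station behaves as independent M/M/1.
Station 1: ρ₁ = 3.9/7.8 = 0.5000, L₁ = ρ₁/(1-ρ₁) = λ/(μ₁-λ) = 3.9/3.90 = 1.0000
Station 2: ρ₂ = 3.9/6.3 = 0.6190, L₂ = ρ₂/(1-ρ₂) = λ/(μ₂-λ) = 3.9/2.40 = 1.6250
Total: L = L₁ + L₂ = 1.0000 + 1.6250 = 2.6250
W = L/λ = 2.6250/3.9 = 0.6731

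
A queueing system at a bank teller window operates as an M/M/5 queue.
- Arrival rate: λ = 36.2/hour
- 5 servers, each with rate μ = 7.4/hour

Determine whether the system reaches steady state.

Stability requires ρ = λ/(cμ) < 1
ρ = 36.2/(5 × 7.4) = 36.2/37.00 = 0.9784
Since 0.9784 < 1, the system is STABLE.
The servers are busy 97.84% of the time.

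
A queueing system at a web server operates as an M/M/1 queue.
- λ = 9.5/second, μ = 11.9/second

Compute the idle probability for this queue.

ρ = λ/μ = 9.5/11.9 = 0.7983
P(0) = 1 - ρ = 1 - 0.7983 = 0.2017
The server is idle 20.17% of the time.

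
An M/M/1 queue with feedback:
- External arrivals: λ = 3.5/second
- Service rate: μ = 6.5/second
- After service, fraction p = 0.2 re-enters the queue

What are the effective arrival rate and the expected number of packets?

Effective arrival rate: λ_eff = λ/(1-p) = 3.5/(1-0.2) = 3.5/0.80 = 4.3750
ρ = λ_eff/μ = 4.3750/6.5 = 0.673077
L = ρ/(1-ρ) = 0.673077/(1-0.673077) = 2.0588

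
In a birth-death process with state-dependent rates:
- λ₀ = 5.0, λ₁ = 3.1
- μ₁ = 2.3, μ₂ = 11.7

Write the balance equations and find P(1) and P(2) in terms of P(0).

Balance equations:
State 0: λ₀P₀ = μ₁P₁ → P₁ = (λ₀/μ₁)P₀ = (5.0/2.3)P₀ = 2.1739P₀
State 1: P₂ = (λ₀λ₁)/(μ₁μ₂)P₀ = (5.0×3.1)/(2.3×11.7)P₀ = 0.5760P₀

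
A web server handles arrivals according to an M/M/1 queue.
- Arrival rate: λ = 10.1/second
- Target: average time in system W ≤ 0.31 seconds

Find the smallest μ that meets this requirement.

For M/M/1: W = 1/(μ-λ)
Need W ≤ 0.31, so 1/(μ-λ) ≤ 0.31
μ - λ ≥ 1/0.31 = 3.2258
μ ≥ 10.1 + 3.2258 = 13.3258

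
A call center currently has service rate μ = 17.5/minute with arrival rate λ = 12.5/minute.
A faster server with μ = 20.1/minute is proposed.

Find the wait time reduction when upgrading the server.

System 1: ρ₁ = 12.5/17.5 = 0.7143, W₁ = 1/(17.5-12.5) = 0.20000
System 2: ρ₂ = 12.5/20.1 = 0.6219, W₂ = 1/(20.1-12.5) = 0.13158
Improvement: (W₁-W₂)/W₁ = (0.20000-0.13158)/0.20000 = 34.21%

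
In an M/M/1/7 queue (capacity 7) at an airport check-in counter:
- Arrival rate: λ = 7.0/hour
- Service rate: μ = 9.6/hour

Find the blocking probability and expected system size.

ρ = λ/μ = 7.0/9.6 = 0.72917
P₀ = (1-ρ)/(1-ρ^(K+1)) = (1-0.72917)/(1-0.72917^8) = 0.27083/0.92008 = 0.2944
P_K = P₀×ρ^K = 0.29435 × 0.72917^7 = 0.29435 × 0.10960 = 0.03226
Blocking probability P_7 = 0.03226 (3.23%)
L = ρ[1 - (K+1)ρ^K + Kρ^(K+1)] / [(1-ρ)(1-ρ^(K+1))]
L = 0.72917 × (1 - 8×0.109598 + 7×0.0799154) / ((1 - 0.72917) × (1 - 0.0799154)) = 1.9975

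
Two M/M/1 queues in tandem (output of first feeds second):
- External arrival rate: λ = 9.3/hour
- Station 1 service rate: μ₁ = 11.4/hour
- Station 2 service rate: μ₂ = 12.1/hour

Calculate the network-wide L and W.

By Jackson's theorem, each station behaves as independent M/M/1.
Station 1: ρ₁ = 9.3/11.4 = 0.8158, L₁ = ρ₁/(1-ρ₁) = λ/(μ₁-λ) = 9.3/2.10 = 4.4286
Station 2: ρ₂ = 9.3/12.1 = 0.7686, L₂ = ρ₂/(1-ρ₂) = λ/(μ₂-λ) = 9.3/2.80 = 3.3214
Total: L = L₁ + L₂ = 4.4286 + 3.3214 = 7.7500
W = L/λ = 7.7500/9.3 = 0.8333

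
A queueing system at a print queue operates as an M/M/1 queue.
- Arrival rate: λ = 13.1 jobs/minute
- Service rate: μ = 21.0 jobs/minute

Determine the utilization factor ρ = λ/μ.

Server utilization: ρ = λ/μ
ρ = 13.1/21.0 = 0.6238
The server is busy 62.38% of the time.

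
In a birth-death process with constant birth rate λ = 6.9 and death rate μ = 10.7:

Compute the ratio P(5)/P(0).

For constant rates: P(n)/P(0) = (λ/μ)^n
P(5)/P(0) = (6.9/10.7)^5 = 0.6449^5 = 0.1115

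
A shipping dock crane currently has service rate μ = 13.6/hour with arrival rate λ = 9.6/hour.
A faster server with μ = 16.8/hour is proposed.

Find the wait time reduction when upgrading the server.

System 1: ρ₁ = 9.6/13.6 = 0.7059, W₁ = 1/(13.6-9.6) = 0.2500
System 2: ρ₂ = 9.6/16.8 = 0.5714, W₂ = 1/(16.8-9.6) = 0.1389
Improvement: (W₁-W₂)/W₁ = (0.2500-0.1389)/0.2500 = 44.44%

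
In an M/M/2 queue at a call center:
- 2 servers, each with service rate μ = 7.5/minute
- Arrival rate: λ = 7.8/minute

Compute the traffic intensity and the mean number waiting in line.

Traffic intensity: ρ = λ/(cμ) = 7.8/(2×7.5) = 0.5200
Since ρ = 0.5200 < 1, system is stable.
Offered load a = λ/μ = cρ = 7.8/7.5 = 1.0400
P₀ = [ Σₙ₌₀^1 aⁿ/n! + a^2/(2!(1-ρ)) ]⁻¹
Σ = a^0/0! + a^1/1! = 1.0000 + 1.0400 = 2.0400
a^2/(2!(1-ρ)) = 1.0816/(2 × 0.4800) = 1.1267
P₀ = 1/(2.0400 + 1.1267) = 0.3158
Lq = P₀·a^2·ρ / (2!(1-ρ)²) = 0.31579 × 1.0816 × 0.52000 / (2 × 0.23040) = 0.3854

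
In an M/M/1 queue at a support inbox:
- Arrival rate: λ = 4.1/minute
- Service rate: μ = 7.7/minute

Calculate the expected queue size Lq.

ρ = λ/μ = 4.1/7.7 = 0.5325
For M/M/1: Lq = λ²/(μ(μ-λ))
Lq = 16.81/(7.7 × 3.60)
Lq = 0.6064 emails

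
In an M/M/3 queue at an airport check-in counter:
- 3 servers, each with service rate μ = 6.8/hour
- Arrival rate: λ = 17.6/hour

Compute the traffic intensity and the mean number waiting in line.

Traffic intensity: ρ = λ/(cμ) = 17.6/(3×6.8) = 0.8627
Since ρ = 0.8627 < 1, system is stable.
Offered load a = λ/μ = cρ = 17.6/6.8 = 2.5882
P₀ = [ Σₙ₌₀^2 aⁿ/n! + a^3/(3!(1-ρ)) ]⁻¹
Σ = a^0/0! + a^1/1! + a^2/2! = 1.0000 + 2.5882 + 3.3495 = 6.9377
a^3/(3!(1-ρ)) = 17.3385/(6 × 0.137255) = 21.0539
P₀ = 1/(6.9377 + 21.0539) = 0.03573
Lq = P₀·a^3·ρ / (3!(1-ρ)²) = 0.035725 × 17.3385 × 0.86275 / (6 × 0.018839) = 4.7278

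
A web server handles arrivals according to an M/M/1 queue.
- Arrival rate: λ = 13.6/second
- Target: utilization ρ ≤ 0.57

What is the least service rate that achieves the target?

ρ = λ/μ, so μ = λ/ρ
μ ≥ 13.6/0.57 = 23.8596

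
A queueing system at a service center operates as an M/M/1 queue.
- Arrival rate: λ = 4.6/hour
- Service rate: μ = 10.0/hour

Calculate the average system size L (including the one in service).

ρ = λ/μ = 4.6/10.0 = 0.4600
For M/M/1: L = λ/(μ-λ)
L = 4.6/(10.0-4.6) = 4.6/5.40
L = 0.8519 customers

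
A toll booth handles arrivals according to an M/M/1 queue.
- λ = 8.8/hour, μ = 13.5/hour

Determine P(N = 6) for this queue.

ρ = λ/μ = 8.8/13.5 = 0.65185
P(n) = (1-ρ)ρⁿ
P(6) = (1-0.65185) × 0.65185^6
P(6) = 0.3481 × 0.07672
P(6) = 0.02671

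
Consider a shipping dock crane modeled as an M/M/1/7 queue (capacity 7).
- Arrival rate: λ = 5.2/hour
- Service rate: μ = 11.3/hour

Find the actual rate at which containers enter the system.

ρ = λ/μ = 5.2/11.3 = 0.46018
P₀ = (1-ρ)/(1-ρ^(K+1)) = (1-0.46018)/(1-0.46018^8) = 0.5398/0.9980 = 0.5409
P_K = P₀×ρ^K = 0.5409 × 0.46018^7 = 0.5409 × 0.004370 = 0.002364
λ_eff = λ(1-P_K) = 5.2 × (1 - 0.002364) = 5.2 × 0.99764 = 5.1877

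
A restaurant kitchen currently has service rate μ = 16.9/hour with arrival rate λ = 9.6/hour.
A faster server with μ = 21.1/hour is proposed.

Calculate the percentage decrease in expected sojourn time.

System 1: ρ₁ = 9.6/16.9 = 0.5680, W₁ = 1/(16.9-9.6) = 0.13699
System 2: ρ₂ = 9.6/21.1 = 0.4550, W₂ = 1/(21.1-9.6) = 0.086957
Improvement: (W₁-W₂)/W₁ = (0.13699-0.086957)/0.13699 = 36.52%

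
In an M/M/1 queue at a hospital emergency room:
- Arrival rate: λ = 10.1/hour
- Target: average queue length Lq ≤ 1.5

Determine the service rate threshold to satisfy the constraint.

For M/M/1: Lq = λ²/(μ(μ-λ))
Need Lq ≤ 1.5, i.e. μ(μ-λ) ≥ λ²/1.5
μ² - 10.1μ - 102.01/1.5 ≥ 0  →  μ² - 10.1μ - 68.00667 ≥ 0
Quadratic formula (positive root): μ = [λ + √(λ² + 4×68.00667)]/2
Discriminant: 102.01 + 4×68.00667 = 374.0367, √374.0367 = 19.3400
μ ≥ (10.1 + 19.3400)/2 = 14.7200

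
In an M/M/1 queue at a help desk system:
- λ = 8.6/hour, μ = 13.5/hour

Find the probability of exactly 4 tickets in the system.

ρ = λ/μ = 8.6/13.5 = 0.63704
P(n) = (1-ρ)ρⁿ
P(4) = (1-0.63704) × 0.63704^4
P(4) = 0.36296 × 0.16469
P(4) = 0.05978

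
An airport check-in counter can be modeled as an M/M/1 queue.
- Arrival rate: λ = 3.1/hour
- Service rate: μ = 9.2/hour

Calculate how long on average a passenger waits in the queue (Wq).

First, compute utilization: ρ = λ/μ = 3.1/9.2 = 0.3370
For M/M/1: Wq = λ/(μ(μ-λ))
Wq = 3.1/(9.2 × (9.2-3.1))
Wq = 3.1/(9.2 × 6.10)
Wq = 0.05524 hours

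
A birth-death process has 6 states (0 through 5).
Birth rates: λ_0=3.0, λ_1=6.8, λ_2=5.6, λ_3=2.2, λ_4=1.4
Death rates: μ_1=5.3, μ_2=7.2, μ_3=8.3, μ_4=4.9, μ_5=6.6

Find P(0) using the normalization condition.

Ratios P(n)/P(0) = (λ₀···λₙ₋₁)/(μ₁···μₙ):
P(1)/P(0) = (3.0)/(5.3) = 0.5660
P(2)/P(0) = (3.0×6.8)/(5.3×7.2) = 0.5346
P(3)/P(0) = (3.0×6.8×5.6)/(5.3×7.2×8.3) = 0.3607
P(4)/P(0) = (3.0×6.8×5.6×2.2)/(5.3×7.2×8.3×4.9) = 0.1619
P(5)/P(0) = (3.0×6.8×5.6×2.2×1.4)/(5.3×7.2×8.3×4.9×6.6) = 0.03435

Normalization: ∑ P(n) = 1
P(0) × (1.0000 + 0.5660 + 0.5346 + 0.3607 + 0.1619 + 0.03435) = 1
P(0) × 2.6576 = 1
P(0) = 1/2.6576 = 0.3763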